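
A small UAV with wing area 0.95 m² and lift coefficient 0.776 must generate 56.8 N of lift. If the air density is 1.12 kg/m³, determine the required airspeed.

L = ½ρv²S·CL ⇒ v = √(2L/(ρ·S·CL))
v = √(2 × 56.8 / (1.12 × 0.95 × 0.776)) = √137.6 = 11.7 m/s

v = 11.7 m/s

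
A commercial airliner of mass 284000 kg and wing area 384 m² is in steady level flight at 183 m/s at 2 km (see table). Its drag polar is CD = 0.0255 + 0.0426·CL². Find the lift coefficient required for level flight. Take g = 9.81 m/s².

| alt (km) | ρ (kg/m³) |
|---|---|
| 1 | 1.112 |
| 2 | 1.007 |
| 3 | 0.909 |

CL = 0.43

At 2 km, from the table: ρ = 1.007 kg/m³.
Weight W = mg = 284000 × 9.81 = 2.786×10^6 N; in level flight L = W.
q = ½ρv² = ½ × 1.007 × 183² = 16860 Pa.
Required CL = L/(qS) = 2.786×10^6/(16860·384) = 0.4303.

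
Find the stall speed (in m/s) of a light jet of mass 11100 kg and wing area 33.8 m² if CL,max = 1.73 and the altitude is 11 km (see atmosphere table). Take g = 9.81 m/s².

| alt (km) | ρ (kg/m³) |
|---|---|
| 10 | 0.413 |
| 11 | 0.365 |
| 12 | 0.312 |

At 11 km, from the table: ρ = 0.365 kg/m³.
At stall, lift equals weight: L = W = m·g = 11100 × 9.81 = 1.089×10^5 N.
V_stall = √(2W/(ρ·S·CL,max)) = √(2 × 1.089×10^5 / (0.365 × 33.8 × 1.73))
V_stall = √10200 = 101 m/s

V_stall = 101 m/s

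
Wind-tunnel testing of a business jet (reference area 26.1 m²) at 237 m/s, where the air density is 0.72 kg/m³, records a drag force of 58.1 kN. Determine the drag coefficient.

From D = ½ρv²S·CD, rearranging gives CD = 2D/(ρv²S).
CD = 2 × 58100 / (0.72 × 237² × 26.1) = 0.11

CD = 0.11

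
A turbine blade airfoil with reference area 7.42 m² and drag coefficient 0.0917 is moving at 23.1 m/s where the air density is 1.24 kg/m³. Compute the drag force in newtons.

D = 225 N

D = ½ρv²S·CD = ½ × 1.24 × 23.1² × 7.42 × 0.0917 = 225 N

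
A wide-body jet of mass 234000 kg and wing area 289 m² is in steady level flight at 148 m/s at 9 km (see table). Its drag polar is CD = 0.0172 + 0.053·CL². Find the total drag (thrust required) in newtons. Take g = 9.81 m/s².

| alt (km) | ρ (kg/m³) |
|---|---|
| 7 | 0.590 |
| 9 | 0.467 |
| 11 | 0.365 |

At 9 km, from the table: ρ = 0.467 kg/m³.
Weight W = mg = 234000 × 9.81 = 2.2955×10^6 N; in level flight L = W.
Dynamic pressure q = 0.5 × 0.467 × 148² = 5115 Pa.
CL = 2W/(ρv²S) = 2×2.2955×10^6/(0.467×148²×289) = 1.553.
CD = 0.0172 + 0.053 × 1.553² = 0.145.
D = q·S·CD = 5115 × 289 × 0.145 = 2.144×10^5 N

D = 2.14×10^5 N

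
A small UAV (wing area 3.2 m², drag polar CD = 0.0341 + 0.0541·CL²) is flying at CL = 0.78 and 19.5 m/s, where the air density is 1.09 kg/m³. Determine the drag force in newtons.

CD = 0.0341 + 0.0541 × 0.78² = 0.06701
D = ½ρv²S·CD = ½ × 1.09 × 19.5² × 3.2 × 0.06701 = 44.4 N

D = 44.4 N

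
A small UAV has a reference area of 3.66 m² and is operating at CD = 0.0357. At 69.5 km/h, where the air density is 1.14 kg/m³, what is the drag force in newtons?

Convert speed: v = 69.5 km/h ÷ 3.6 = 19.31 m/s.
D = ½ρv²S·CD = ½ × 1.14 × 19.31² × 3.66 × 0.0357 = 27.8 N

D = 27.8 N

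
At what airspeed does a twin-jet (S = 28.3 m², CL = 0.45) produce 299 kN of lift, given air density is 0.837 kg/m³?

L = ½ρv²S·CL ⇒ v = √(2L/(ρ·S·CL))
v = √(2 × 2.99×10^5 / (0.837 × 28.3 × 0.45)) = √56100 = 237 m/s

v = 237 m/s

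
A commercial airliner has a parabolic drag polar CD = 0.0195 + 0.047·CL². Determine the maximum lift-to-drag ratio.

(L/D)max = 16.5

For CD = CD0 + K·CL², (L/D)max occurs at CL* = √(CD0/K) and equals 1/(2√(K·CD0)).
(L/D)max = 1/(2√(0.047 × 0.0195)) = 1/(2 × 0.03027) = 16.5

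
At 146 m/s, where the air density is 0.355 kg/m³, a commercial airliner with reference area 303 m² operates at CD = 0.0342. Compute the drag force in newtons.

D = ½ρv²S·CD = ½ × 0.355 × 146² × 303 × 0.0342 = 39200 N ≈ 39.2 kN

D = 39200 N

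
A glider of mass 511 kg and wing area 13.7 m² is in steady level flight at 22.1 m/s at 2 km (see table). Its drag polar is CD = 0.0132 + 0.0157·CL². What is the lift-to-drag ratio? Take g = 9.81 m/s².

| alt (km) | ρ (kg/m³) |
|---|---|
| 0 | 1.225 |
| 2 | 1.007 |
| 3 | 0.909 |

At 2 km, from the table: ρ = 1.007 kg/m³.
In steady level flight, lift balances weight: W = mg = 511 × 9.81 = 5012.9 N.
q = ½ρv² = ½ × 1.007 × 22.1² = 245.9 Pa.
Required CL = L/(qS) = 5012.9/(245.9·13.7) = 1.488.
CD = 0.0132 + 0.0157 × 1.488² = 0.04796.
L/D = CL/CD = 1.488 / 0.04796 = 31

L/D = 31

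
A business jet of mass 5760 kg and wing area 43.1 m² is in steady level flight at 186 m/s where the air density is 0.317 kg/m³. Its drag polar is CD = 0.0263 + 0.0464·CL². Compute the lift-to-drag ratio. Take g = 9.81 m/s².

In steady level flight, lift balances weight: W = mg = 5760 × 9.81 = 56506 N.
q = ½ρv² = ½ × 0.317 × 186² = 5483 Pa.
Required CL = L/(qS) = 56506/(5483·43.1) = 0.2391.
CD = 0.0263 + 0.0464 × 0.2391² = 0.02895.
L/D = CL/CD = 0.2391 / 0.02895 = 8.26

L/D = 8.26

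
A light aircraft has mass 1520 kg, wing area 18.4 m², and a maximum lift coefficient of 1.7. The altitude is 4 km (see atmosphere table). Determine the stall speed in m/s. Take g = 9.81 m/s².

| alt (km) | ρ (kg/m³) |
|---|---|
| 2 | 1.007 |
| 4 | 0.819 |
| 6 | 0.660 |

At 4 km, from the table: ρ = 0.819 kg/m³.
Stall occurs when L = W at CL,max. W = mg = 1520 × 9.81 = 14910 N.
From L = ½ρV²S·CL,max = W: V_stall = √(2W/(ρSCL,max)) = √(2·14910/(0.819·18.4·1.7))
V_stall = √1164 = 34.1 m/s

V_stall = 34.1 m/s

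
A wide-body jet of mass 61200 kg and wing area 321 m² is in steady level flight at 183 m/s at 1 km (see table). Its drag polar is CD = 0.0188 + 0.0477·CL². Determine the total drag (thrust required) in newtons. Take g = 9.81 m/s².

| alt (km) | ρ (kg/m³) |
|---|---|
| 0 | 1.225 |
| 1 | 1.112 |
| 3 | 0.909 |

D = 1.15×10^5 N

At 1 km, from the table: ρ = 1.112 kg/m³.
In steady level flight, lift balances weight: W = mg = 61200 × 9.81 = 6.0037×10^5 N.
q = ½ρv² = ½ × 1.112 × 183² = 18620 Pa.
Required CL = L/(qS) = 6.0037×10^5/(18620·321) = 0.1004.
CD = 0.0188 + 0.0477 × 0.1004² = 0.01928.
D = q·S·CD = 18620 × 321 × 0.01928 = 1.152×10^5 N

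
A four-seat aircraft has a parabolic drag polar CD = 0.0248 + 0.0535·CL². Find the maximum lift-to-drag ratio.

(L/D)max = 13.7

For CD = CD0 + K·CL², (L/D)max occurs at CL* = √(CD0/K) and equals 1/(2√(K·CD0)).
(L/D)max = 1/(2√(0.0535 × 0.0248)) = 1/(2 × 0.03643) = 13.7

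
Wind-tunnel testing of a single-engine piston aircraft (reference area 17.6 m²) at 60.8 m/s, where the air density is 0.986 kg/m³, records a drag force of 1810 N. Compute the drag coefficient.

From D = ½ρv²S·CD, rearranging gives CD = 2D/(ρv²S).
CD = 2 × 1810 / (0.986 × 60.8² × 17.6) = 0.0564

CD = 0.0564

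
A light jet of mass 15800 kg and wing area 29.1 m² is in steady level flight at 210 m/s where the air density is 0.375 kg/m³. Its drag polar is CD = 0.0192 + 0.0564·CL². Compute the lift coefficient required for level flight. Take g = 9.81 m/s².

CL = 0.644

In steady level flight, lift balances weight: W = mg = 15800 × 9.81 = 1.55×10^5 N.
q = ½ρv² = ½ × 0.375 × 210² = 8269 Pa.
CL = W/(q·S) = 1.55×10^5 / (8269 × 29.1) = 0.6442.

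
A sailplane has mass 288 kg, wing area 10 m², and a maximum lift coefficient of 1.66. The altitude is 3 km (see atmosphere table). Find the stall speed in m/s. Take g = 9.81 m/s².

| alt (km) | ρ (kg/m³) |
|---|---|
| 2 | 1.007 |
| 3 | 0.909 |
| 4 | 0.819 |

At 3 km, from the table: ρ = 0.909 kg/m³.
Weight W = mg = 288 × 9.81 = 2825 N.
V_stall = √(2W/(ρ·S·CL,max)) = √(2 × 2825 / (0.909 × 10 × 1.66))
V_stall = √374.5 = 19.4 m/s

V_stall = 19.4 m/s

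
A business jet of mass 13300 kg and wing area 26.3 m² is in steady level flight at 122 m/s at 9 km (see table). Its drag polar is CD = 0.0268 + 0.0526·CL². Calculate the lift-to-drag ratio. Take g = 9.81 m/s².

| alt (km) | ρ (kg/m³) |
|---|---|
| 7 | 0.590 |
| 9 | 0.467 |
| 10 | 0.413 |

At 9 km, from the table: ρ = 0.467 kg/m³.
Weight W = mg = 13300 × 9.81 = 1.3047×10^5 N; in level flight L = W.
q = ½ρv² = ½ × 0.467 × 122² = 3475 Pa.
CL = 2W/(ρv²S) = 2×1.3047×10^5/(0.467×122²×26.3) = 1.427.
CD = 0.0268 + 0.0526 × 1.427² = 0.134.
L/D = CL/CD = 1.427 / 0.134 = 10.7

L/D = 10.7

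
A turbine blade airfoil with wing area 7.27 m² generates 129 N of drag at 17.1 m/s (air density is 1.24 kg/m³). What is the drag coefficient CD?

CD = 0.0979

From D = ½ρv²S·CD, rearranging gives CD = 2D/(ρv²S).
CD = 2 × 129 / (1.24 × 17.1² × 7.27) = 0.0979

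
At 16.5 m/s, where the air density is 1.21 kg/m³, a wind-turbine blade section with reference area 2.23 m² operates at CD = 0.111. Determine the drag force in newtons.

D = 40.8 N

Dynamic pressure q = ½ρv² = ½ × 1.21 × 16.5² = 164.7 Pa.
D = q·S·CD = 164.7 × 2.23 × 0.111 = 40.8 N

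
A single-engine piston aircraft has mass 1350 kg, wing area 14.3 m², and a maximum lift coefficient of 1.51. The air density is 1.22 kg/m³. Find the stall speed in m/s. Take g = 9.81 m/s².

At stall, lift equals weight: L = W = m·g = 1350 × 9.81 = 13240 N.
From L = ½ρV²S·CL,max = W: V_stall = √(2W/(ρSCL,max)) = √(2·13240/(1.22·14.3·1.51))
V_stall = √1005 = 31.7 m/s

V_stall = 31.7 m/s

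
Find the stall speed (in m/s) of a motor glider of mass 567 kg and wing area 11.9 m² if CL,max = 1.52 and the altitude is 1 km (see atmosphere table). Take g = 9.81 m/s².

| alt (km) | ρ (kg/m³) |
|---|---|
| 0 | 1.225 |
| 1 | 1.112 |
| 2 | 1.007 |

V_stall = 23.5 m/s

At 1 km, from the table: ρ = 1.112 kg/m³.
Weight W = mg = 567 × 9.81 = 5562 N.
V_stall = √(2W/(ρ·S·CL,max)) = √(2 × 5562 / (1.112 × 11.9 × 1.52))
V_stall = √553.1 = 23.5 m/s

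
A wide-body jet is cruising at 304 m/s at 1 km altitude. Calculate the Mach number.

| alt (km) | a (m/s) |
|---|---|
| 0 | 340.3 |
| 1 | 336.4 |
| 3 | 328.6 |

M = 0.904

At 1 km, from the table: a = 336.4 m/s.
M = v/a = 304 / 336.4 = 0.904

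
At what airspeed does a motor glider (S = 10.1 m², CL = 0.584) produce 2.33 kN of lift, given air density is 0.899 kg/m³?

L = ½ρv²S·CL ⇒ v = √(2L/(ρ·S·CL))
v = √(2 × 2330 / (0.899 × 10.1 × 0.584)) = √878.8 = 29.6 m/s

v = 29.6 m/s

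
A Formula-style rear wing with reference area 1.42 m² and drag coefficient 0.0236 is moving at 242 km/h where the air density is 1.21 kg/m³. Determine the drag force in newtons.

Convert speed: v = 242 km/h ÷ 3.6 = 67.22 m/s.
D = ½ρv²S·CD = ½ × 1.21 × 67.22² × 1.42 × 0.0236 = 91.6 N

D = 91.6 N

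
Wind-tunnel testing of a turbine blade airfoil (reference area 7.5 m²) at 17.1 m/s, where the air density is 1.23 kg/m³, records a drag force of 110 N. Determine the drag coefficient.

From D = ½ρv²S·CD, rearranging gives CD = 2D/(ρv²S).
CD = 2 × 110 / (1.23 × 17.1² × 7.5) = 0.0816

CD = 0.0816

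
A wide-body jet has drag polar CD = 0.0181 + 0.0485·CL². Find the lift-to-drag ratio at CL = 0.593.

CD = 0.0181 + 0.0485 × 0.593² = 0.03515
L/D = CL/CD = 0.593 / 0.03515 = 16.9

L/D = 16.9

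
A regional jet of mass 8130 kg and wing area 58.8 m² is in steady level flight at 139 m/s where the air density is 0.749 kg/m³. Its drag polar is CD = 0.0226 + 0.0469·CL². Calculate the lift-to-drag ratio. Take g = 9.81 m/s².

L/D = 7.73

Level flight ⇒ L = W = m·g = 8130 × 9.81 = 79755 N.
q = ½ρv² = ½ × 0.749 × 139² = 7236 Pa.
Required CL = L/(qS) = 79755/(7236·58.8) = 0.1875.
CD = 0.0226 + 0.0469 × 0.1875² = 0.02425.
L/D = CL/CD = 0.1875 / 0.02425 = 7.73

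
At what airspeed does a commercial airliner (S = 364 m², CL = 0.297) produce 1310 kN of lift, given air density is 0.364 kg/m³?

v = 258 m/s

L = ½ρv²S·CL ⇒ v = √(2L/(ρ·S·CL))
v = √(2 × 1.31×10^6 / (0.364 × 364 × 0.297)) = √66580 = 258 m/s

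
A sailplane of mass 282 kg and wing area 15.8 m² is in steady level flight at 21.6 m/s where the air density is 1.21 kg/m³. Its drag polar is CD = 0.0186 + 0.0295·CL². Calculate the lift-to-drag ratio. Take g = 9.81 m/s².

Level flight ⇒ L = W = m·g = 282 × 9.81 = 2766.4 N.
Dynamic pressure q = 0.5 × 1.21 × 21.6² = 282.3 Pa.
Required CL = L/(qS) = 2766.4/(282.3·15.8) = 0.6203.
CD = 0.0186 + 0.0295 × 0.6203² = 0.02995.
L/D = CL/CD = 0.6203 / 0.02995 = 20.7

L/D = 20.7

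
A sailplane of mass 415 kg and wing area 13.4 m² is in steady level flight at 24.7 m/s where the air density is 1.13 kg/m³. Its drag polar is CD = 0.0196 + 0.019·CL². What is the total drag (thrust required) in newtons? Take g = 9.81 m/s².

D = 159 N

In steady level flight, lift balances weight: W = mg = 415 × 9.81 = 4071.2 N.
q = ½ρv² = ½ × 1.13 × 24.7² = 344.7 Pa.
CL = 2W/(ρv²S) = 2×4071.2/(1.13×24.7²×13.4) = 0.8814.
CD = 0.0196 + 0.019 × 0.8814² = 0.03436.
D = q·S·CD = 344.7 × 13.4 × 0.03436 = 158.7 N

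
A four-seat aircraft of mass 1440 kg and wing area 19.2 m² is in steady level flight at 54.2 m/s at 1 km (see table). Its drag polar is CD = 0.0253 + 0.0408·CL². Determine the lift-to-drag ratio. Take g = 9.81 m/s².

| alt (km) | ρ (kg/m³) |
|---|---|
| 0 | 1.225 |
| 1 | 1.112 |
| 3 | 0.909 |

At 1 km, from the table: ρ = 1.112 kg/m³.
Weight W = mg = 1440 × 9.81 = 14126 N; in level flight L = W.
Dynamic pressure q = 0.5 × 1.112 × 54.2² = 1633 Pa.
Required CL = L/(qS) = 14126/(1633·19.2) = 0.4505.
CD = 0.0253 + 0.0408 × 0.4505² = 0.03358.
L/D = CL/CD = 0.4505 / 0.03358 = 13.4

L/D = 13.4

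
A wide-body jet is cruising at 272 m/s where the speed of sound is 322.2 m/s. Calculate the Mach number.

M = v/a = 272 / 322.2 = 0.844

M = 0.844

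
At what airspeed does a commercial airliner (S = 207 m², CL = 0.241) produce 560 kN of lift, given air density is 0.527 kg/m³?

L = ½ρv²S·CL ⇒ v = √(2L/(ρ·S·CL))
v = √(2 × 5.6×10^5 / (0.527 × 207 × 0.241)) = √42600 = 206 m/s

v = 206 m/s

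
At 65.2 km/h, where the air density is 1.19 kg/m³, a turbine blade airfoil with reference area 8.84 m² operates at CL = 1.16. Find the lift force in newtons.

L = 2000 N

Convert speed: v = 65.2 km/h ÷ 3.6 = 18.11 m/s.
L = ½ρv²S·CL = ½ × 1.19 × 18.11² × 8.84 × 1.16 = 2000 N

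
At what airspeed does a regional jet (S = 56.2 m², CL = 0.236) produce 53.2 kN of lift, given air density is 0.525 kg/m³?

v = 124 m/s

L = ½ρv²S·CL ⇒ v = √(2L/(ρ·S·CL))
v = √(2 × 53200 / (0.525 × 56.2 × 0.236)) = √15280 = 124 m/s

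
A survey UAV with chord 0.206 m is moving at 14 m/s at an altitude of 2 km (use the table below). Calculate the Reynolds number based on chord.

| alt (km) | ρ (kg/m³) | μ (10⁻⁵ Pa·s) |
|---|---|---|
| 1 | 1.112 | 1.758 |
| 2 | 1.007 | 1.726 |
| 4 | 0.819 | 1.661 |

Re = 1.68×10^5

At 2 km, from the table: ρ = 1.007 kg/m³, μ = 1.726×10⁻⁵ Pa·s.
Re = ρ·v·c/μ = 1.007 × 14 × 0.206 / (1.726×10⁻⁵) = 1.68×10^5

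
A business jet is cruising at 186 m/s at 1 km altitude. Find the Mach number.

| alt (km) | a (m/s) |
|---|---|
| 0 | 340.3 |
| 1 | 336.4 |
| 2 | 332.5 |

M = 0.553

At 1 km, from the table: a = 336.4 m/s.
M = v/a = 186 / 336.4 = 0.553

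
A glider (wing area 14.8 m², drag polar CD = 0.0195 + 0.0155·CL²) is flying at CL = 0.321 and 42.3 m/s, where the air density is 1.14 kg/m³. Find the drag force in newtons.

D = 318 N

CD = 0.0195 + 0.0155 × 0.321² = 0.0211
D = ½ρv²S·CD = ½ × 1.14 × 42.3² × 14.8 × 0.0211 = 318 N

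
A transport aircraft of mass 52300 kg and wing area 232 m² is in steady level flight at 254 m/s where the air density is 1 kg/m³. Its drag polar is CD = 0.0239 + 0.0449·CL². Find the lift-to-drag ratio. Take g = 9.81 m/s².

In steady level flight, lift balances weight: W = mg = 52300 × 9.81 = 5.1306×10^5 N.
q = ½ρv² = ½ × 1 × 254² = 32260 Pa.
CL = W/(q·S) = 5.1306×10^5 / (32260 × 232) = 0.06856.
CD = 0.0239 + 0.0449 × 0.06856² = 0.02411.
L/D = CL/CD = 0.06856 / 0.02411 = 2.84

L/D = 2.84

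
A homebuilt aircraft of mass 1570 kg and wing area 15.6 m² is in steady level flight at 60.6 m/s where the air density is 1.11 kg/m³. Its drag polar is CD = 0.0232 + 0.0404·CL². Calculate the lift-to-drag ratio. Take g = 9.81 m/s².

In steady level flight, lift balances weight: W = mg = 1570 × 9.81 = 15402 N.
Dynamic pressure q = 0.5 × 1.11 × 60.6² = 2038 Pa.
CL = W/(q·S) = 15402 / (2038 × 15.6) = 0.4844.
CD = 0.0232 + 0.0404 × 0.4844² = 0.03268.
L/D = CL/CD = 0.4844 / 0.03268 = 14.8

L/D = 14.8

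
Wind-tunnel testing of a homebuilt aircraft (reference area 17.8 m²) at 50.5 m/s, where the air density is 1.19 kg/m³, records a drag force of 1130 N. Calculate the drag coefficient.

CD = 0.0418

From D = ½ρv²S·CD, rearranging gives CD = 2D/(ρv²S).
CD = 2 × 1130 / (1.19 × 50.5² × 17.8) = 0.0418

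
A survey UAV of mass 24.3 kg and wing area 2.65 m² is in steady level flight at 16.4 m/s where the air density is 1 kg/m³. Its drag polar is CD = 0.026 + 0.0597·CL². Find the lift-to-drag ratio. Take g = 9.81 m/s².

L/D = 12.7

Level flight ⇒ L = W = m·g = 24.3 × 9.81 = 238.38 N.
q = ½ρv² = ½ × 1 × 16.4² = 134.5 Pa.
CL = W/(q·S) = 238.38 / (134.5 × 2.65) = 0.6689.
CD = 0.026 + 0.0597 × 0.6689² = 0.05271.
L/D = CL/CD = 0.6689 / 0.05271 = 12.7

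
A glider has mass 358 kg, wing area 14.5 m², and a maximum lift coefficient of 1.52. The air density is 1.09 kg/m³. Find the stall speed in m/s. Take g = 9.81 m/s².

Weight W = mg = 358 × 9.81 = 3512 N.
V_stall = √(2W/(ρ·S·CL,max)) = √(2 × 3512 / (1.09 × 14.5 × 1.52))
V_stall = √292.4 = 17.1 m/s

V_stall = 17.1 m/s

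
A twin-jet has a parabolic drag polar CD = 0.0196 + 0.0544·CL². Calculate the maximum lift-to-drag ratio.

For CD = CD0 + K·CL², (L/D)max occurs at CL* = √(CD0/K) and equals 1/(2√(K·CD0)).
(L/D)max = 1/(2√(0.0544 × 0.0196)) = 1/(2 × 0.03265) = 15.3

(L/D)max = 15.3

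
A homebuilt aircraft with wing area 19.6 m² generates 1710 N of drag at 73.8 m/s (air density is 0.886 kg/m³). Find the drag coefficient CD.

CD = 0.0362

From D = ½ρv²S·CD, rearranging gives CD = 2D/(ρv²S).
CD = 2 × 1710 / (0.886 × 73.8² × 19.6) = 0.0362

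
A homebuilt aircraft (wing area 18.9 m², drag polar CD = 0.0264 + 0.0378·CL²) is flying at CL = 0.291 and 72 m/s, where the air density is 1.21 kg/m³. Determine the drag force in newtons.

CD = 0.0264 + 0.0378 × 0.291² = 0.0296
D = ½ρv²S·CD = ½ × 1.21 × 72² × 18.9 × 0.0296 = 1750 N

D = 1750 N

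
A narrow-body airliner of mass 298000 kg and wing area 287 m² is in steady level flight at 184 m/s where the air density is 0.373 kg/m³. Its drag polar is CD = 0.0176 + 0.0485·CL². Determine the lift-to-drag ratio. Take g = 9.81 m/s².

L/D = 11.2

Weight W = mg = 298000 × 9.81 = 2.9234×10^6 N; in level flight L = W.
q = ½ρv² = ½ × 0.373 × 184² = 6314 Pa.
CL = 2W/(ρv²S) = 2×2.9234×10^6/(0.373×184²×287) = 1.613.
CD = 0.0176 + 0.0485 × 1.613² = 0.1438.
L/D = CL/CD = 1.613 / 0.1438 = 11.2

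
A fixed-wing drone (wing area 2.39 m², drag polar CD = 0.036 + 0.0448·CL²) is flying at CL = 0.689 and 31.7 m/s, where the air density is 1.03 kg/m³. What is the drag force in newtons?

D = 70.8 N

CD = 0.036 + 0.0448 × 0.689² = 0.05727
D = ½ρv²S·CD = ½ × 1.03 × 31.7² × 2.39 × 0.05727 = 70.8 N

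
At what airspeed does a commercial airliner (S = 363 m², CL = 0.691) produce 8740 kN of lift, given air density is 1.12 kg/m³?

L = ½ρv²S·CL ⇒ v = √(2L/(ρ·S·CL))
v = √(2 × 8.74×10^6 / (1.12 × 363 × 0.691)) = √62220 = 249 m/s

v = 249 m/s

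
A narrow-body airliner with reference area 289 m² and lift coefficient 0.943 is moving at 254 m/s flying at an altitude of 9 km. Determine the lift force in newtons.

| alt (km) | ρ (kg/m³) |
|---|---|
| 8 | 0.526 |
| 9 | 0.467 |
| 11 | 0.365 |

At 9 km, from the table: ρ = 0.467 kg/m³.
L = ½ρv²S·CL = ½ × 0.467 × 254² × 289 × 0.943 = 4.11×10^6 N ≈ 4110 kN

L = 4.11×10^6 N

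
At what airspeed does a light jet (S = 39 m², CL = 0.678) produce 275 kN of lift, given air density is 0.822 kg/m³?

v = 159 m/s

L = ½ρv²S·CL ⇒ v = √(2L/(ρ·S·CL))
v = √(2 × 2.75×10^5 / (0.822 × 39 × 0.678)) = √25300 = 159 m/s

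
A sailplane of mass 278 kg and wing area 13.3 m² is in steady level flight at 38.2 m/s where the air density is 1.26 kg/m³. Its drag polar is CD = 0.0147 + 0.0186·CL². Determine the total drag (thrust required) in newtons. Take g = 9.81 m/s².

D = 191 N

In steady level flight, lift balances weight: W = mg = 278 × 9.81 = 2727.2 N.
Dynamic pressure q = 0.5 × 1.26 × 38.2² = 919.3 Pa.
Required CL = L/(qS) = 2727.2/(919.3·13.3) = 0.223.
CD = 0.0147 + 0.0186 × 0.223² = 0.01563.
D = q·S·CD = 919.3 × 13.3 × 0.01563 = 191.1 N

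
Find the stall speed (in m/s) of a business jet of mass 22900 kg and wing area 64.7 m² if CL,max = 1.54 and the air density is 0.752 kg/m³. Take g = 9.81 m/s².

At stall, lift equals weight: L = W = m·g = 22900 × 9.81 = 2.246×10^5 N.
V_stall = √(2W/(ρ·S·CL,max)) = √(2 × 2.246×10^5 / (0.752 × 64.7 × 1.54))
V_stall = √5996 = 77.4 m/s

V_stall = 77.4 m/s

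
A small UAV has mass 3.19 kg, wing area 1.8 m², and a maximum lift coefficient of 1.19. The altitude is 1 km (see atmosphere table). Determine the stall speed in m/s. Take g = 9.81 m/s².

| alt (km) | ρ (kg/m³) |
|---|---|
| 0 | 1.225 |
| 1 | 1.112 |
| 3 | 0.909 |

V_stall = 5.13 m/s

At 1 km, from the table: ρ = 1.112 kg/m³.
At stall, lift equals weight: L = W = m·g = 3.19 × 9.81 = 31.29 N.
V_stall = √(2W/(ρ·S·CL,max)) = √(2 × 31.29 / (1.112 × 1.8 × 1.19))
V_stall = √26.28 = 5.13 m/s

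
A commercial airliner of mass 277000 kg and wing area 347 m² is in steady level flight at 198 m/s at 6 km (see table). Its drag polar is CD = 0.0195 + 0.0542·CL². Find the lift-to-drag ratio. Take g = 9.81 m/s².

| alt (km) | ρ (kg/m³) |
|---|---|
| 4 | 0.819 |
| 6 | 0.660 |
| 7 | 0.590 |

L/D = 15.4

At 6 km, from the table: ρ = 0.660 kg/m³.
Level flight ⇒ L = W = m·g = 277000 × 9.81 = 2.7174×10^6 N.
q = ½ρv² = ½ × 0.66 × 198² = 12940 Pa.
CL = 2W/(ρv²S) = 2×2.7174×10^6/(0.66×198²×347) = 0.6053.
CD = 0.0195 + 0.0542 × 0.6053² = 0.03936.
L/D = CL/CD = 0.6053 / 0.03936 = 15.4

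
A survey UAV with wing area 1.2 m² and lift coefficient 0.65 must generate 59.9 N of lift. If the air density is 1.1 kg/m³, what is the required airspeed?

L = ½ρv²S·CL ⇒ v = √(2L/(ρ·S·CL))
v = √(2 × 59.9 / (1.1 × 1.2 × 0.65)) = √139.6 = 11.8 m/s

v = 11.8 m/s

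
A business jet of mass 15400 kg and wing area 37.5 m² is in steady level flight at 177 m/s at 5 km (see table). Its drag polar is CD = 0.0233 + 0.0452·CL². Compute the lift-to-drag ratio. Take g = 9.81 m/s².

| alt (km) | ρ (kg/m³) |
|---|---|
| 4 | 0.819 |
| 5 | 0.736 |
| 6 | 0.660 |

L/D = 12.1

At 5 km, from the table: ρ = 0.736 kg/m³.
Level flight ⇒ L = W = m·g = 15400 × 9.81 = 1.5107×10^5 N.
Dynamic pressure q = 0.5 × 0.736 × 177² = 11530 Pa.
CL = 2W/(ρv²S) = 2×1.5107×10^5/(0.736×177²×37.5) = 0.3494.
CD = 0.0233 + 0.0452 × 0.3494² = 0.02882.
L/D = CL/CD = 0.3494 / 0.02882 = 12.1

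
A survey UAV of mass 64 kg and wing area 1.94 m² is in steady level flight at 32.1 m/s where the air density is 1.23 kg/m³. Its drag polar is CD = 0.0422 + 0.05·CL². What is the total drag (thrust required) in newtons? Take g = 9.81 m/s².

Level flight ⇒ L = W = m·g = 64 × 9.81 = 627.84 N.
q = ½ρv² = ½ × 1.23 × 32.1² = 633.7 Pa.
CL = 2W/(ρv²S) = 2×627.84/(1.23×32.1²×1.94) = 0.5107.
CD = 0.0422 + 0.05 × 0.5107² = 0.05524.
D = q·S·CD = 633.7 × 1.94 × 0.05524 = 67.91 N

D = 67.9 N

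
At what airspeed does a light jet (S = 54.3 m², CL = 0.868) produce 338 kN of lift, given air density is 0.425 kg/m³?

v = 184 m/s

L = ½ρv²S·CL ⇒ v = √(2L/(ρ·S·CL))
v = √(2 × 3.38×10^5 / (0.425 × 54.3 × 0.868)) = √33750 = 184 m/s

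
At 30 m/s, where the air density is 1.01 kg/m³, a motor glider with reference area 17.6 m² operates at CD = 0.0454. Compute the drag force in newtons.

D = 363 N

Dynamic pressure q = ½ρv² = ½ × 1.01 × 30² = 454.5 Pa.
D = q·S·CD = 454.5 × 17.6 × 0.0454 = 363 N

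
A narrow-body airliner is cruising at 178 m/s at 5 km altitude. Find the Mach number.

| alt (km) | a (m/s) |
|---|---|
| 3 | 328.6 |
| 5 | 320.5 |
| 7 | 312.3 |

M = 0.555

At 5 km, from the table: a = 320.5 m/s.
M = v/a = 178 / 320.5 = 0.555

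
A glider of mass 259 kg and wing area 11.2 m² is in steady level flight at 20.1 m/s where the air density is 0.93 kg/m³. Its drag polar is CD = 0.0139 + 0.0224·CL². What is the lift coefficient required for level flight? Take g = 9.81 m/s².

CL = 1.21

Level flight ⇒ L = W = m·g = 259 × 9.81 = 2540.8 N.
Dynamic pressure q = 0.5 × 0.93 × 20.1² = 187.9 Pa.
CL = 2W/(ρv²S) = 2×2540.8/(0.93×20.1²×11.2) = 1.208.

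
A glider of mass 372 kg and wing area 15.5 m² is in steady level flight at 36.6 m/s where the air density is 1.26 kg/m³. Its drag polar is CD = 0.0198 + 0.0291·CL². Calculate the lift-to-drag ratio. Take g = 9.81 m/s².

L/D = 12.6

In steady level flight, lift balances weight: W = mg = 372 × 9.81 = 3649.3 N.
q = ½ρv² = ½ × 1.26 × 36.6² = 843.9 Pa.
CL = W/(q·S) = 3649.3 / (843.9 × 15.5) = 0.279.
CD = 0.0198 + 0.0291 × 0.279² = 0.02206.
L/D = CL/CD = 0.279 / 0.02206 = 12.6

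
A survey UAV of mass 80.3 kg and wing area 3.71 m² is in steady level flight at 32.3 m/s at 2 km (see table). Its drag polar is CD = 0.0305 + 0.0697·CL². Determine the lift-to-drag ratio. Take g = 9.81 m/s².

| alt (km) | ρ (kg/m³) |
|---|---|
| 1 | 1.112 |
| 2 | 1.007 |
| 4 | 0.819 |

L/D = 9.65

At 2 km, from the table: ρ = 1.007 kg/m³.
Weight W = mg = 80.3 × 9.81 = 787.74 N; in level flight L = W.
q = ½ρv² = ½ × 1.007 × 32.3² = 525.3 Pa.
CL = 2W/(ρv²S) = 2×787.74/(1.007×32.3²×3.71) = 0.4042.
CD = 0.0305 + 0.0697 × 0.4042² = 0.04189.
L/D = CL/CD = 0.4042 / 0.04189 = 9.65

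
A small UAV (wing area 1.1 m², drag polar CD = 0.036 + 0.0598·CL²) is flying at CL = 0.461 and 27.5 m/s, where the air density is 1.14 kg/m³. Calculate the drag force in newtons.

CD = 0.036 + 0.0598 × 0.461² = 0.04871
D = ½ρv²S·CD = ½ × 1.14 × 27.5² × 1.1 × 0.04871 = 23.1 N

D = 23.1 N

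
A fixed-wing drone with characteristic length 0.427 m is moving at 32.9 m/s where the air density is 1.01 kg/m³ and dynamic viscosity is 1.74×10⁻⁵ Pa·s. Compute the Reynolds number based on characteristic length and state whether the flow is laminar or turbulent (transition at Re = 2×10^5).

Re = ρ·v·c/μ = 1.01 × 32.9 × 0.427 / (1.74×10⁻⁵) = 8.15×10^5
Since 8.15×10^5 > 2×10^5, the flow is turbulent.

Re = 8.15×10^5 (turbulent)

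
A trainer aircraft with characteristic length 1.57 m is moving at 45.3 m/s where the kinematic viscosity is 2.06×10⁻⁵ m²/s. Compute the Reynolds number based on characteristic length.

Re = 3.45×10^6

Re = v·c/ν = 45.3 × 1.57 / (2.06×10⁻⁵) = 3.45×10^6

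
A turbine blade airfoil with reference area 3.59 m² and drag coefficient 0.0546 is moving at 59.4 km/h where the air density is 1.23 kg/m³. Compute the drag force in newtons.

D = 32.8 N

Convert speed: v = 59.4 km/h ÷ 3.6 = 16.5 m/s.
Dynamic pressure q = ½ρv² = ½ × 1.23 × 16.5² = 167.4 Pa.
D = q·S·CD = 167.4 × 3.59 × 0.0546 = 32.8 N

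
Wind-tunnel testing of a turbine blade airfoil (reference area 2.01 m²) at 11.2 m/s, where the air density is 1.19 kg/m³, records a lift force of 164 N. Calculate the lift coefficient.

From L = ½ρv²S·CL, rearranging gives CL = 2L/(ρv²S).
CL = 2 × 164 / (1.19 × 11.2² × 2.01) = 1.09

CL = 1.09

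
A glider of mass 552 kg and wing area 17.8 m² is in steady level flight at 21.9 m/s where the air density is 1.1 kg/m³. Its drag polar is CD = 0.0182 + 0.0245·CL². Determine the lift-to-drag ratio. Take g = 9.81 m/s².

L/D = 22.7

In steady level flight, lift balances weight: W = mg = 552 × 9.81 = 5415.1 N.
Dynamic pressure q = 0.5 × 1.1 × 21.9² = 263.8 Pa.
CL = 2W/(ρv²S) = 2×5415.1/(1.1×21.9²×17.8) = 1.153.
CD = 0.0182 + 0.0245 × 1.153² = 0.05079.
L/D = CL/CD = 1.153 / 0.05079 = 22.7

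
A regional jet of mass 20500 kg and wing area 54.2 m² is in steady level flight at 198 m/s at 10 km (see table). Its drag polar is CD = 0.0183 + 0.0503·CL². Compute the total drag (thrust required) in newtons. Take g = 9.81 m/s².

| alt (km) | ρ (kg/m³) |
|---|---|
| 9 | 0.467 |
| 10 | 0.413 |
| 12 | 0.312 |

At 10 km, from the table: ρ = 0.413 kg/m³.
Level flight ⇒ L = W = m·g = 20500 × 9.81 = 2.011×10^5 N.
q = ½ρv² = ½ × 0.413 × 198² = 8096 Pa.
CL = 2W/(ρv²S) = 2×2.011×10^5/(0.413×198²×54.2) = 0.4583.
CD = 0.0183 + 0.0503 × 0.4583² = 0.02887.
D = q·S·CD = 8096 × 54.2 × 0.02887 = 12670 N

D = 12700 N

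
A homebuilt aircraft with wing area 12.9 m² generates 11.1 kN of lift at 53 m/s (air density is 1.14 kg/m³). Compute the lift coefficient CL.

CL = 0.537

From L = ½ρv²S·CL, rearranging gives CL = 2L/(ρv²S).
CL = 2 × 11100 / (1.14 × 53² × 12.9) = 0.537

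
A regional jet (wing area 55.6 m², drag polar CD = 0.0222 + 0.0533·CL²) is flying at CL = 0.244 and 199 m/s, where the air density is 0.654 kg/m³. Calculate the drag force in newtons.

D = 18300 N

CD = 0.0222 + 0.0533 × 0.244² = 0.02537
D = ½ρv²S·CD = ½ × 0.654 × 199² × 55.6 × 0.02537 = 18300 N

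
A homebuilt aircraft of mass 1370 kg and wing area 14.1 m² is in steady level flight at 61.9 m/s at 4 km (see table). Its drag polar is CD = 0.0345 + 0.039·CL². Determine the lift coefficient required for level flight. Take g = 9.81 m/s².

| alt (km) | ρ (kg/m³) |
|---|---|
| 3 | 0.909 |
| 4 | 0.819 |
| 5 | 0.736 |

CL = 0.607

At 4 km, from the table: ρ = 0.819 kg/m³.
Level flight ⇒ L = W = m·g = 1370 × 9.81 = 13440 N.
q = ½ρv² = ½ × 0.819 × 61.9² = 1569 Pa.
CL = W/(q·S) = 13440 / (1569 × 14.1) = 0.6075.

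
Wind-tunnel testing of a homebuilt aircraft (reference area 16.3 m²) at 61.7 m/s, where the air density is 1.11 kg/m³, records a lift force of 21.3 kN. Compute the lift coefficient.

From L = ½ρv²S·CL, rearranging gives CL = 2L/(ρv²S).
CL = 2 × 21300 / (1.11 × 61.7² × 16.3) = 0.618

CL = 0.618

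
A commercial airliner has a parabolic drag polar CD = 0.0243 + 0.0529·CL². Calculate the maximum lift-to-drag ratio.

(L/D)max = 13.9

For CD = CD0 + K·CL², (L/D)max occurs at CL* = √(CD0/K) and equals 1/(2√(K·CD0)).
(L/D)max = 1/(2√(0.0529 × 0.0243)) = 1/(2 × 0.03585) = 13.9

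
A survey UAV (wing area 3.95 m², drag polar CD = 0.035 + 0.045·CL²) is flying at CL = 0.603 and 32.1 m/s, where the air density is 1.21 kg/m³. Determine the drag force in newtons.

CD = 0.035 + 0.045 × 0.603² = 0.05136
D = ½ρv²S·CD = ½ × 1.21 × 32.1² × 3.95 × 0.05136 = 126 N

D = 126 N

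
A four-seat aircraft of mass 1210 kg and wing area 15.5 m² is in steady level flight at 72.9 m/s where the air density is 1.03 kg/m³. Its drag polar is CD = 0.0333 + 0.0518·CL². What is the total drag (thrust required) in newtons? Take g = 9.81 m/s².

Level flight ⇒ L = W = m·g = 1210 × 9.81 = 11870 N.
Dynamic pressure q = 0.5 × 1.03 × 72.9² = 2737 Pa.
CL = W/(q·S) = 11870 / (2737 × 15.5) = 0.2798.
CD = 0.0333 + 0.0518 × 0.2798² = 0.03736.
D = q·S·CD = 2737 × 15.5 × 0.03736 = 1585 N

D = 1580 N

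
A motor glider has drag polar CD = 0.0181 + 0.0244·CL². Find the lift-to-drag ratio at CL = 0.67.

L/D = 23.1

CD = 0.0181 + 0.0244 × 0.67² = 0.02905
L/D = CL/CD = 0.67 / 0.02905 = 23.1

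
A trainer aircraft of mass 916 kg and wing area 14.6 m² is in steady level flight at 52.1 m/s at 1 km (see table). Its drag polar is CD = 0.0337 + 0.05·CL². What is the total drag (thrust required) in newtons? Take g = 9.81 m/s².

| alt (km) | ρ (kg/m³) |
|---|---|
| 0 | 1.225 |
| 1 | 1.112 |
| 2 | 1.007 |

D = 926 N

At 1 km, from the table: ρ = 1.112 kg/m³.
Weight W = mg = 916 × 9.81 = 8986 N; in level flight L = W.
Dynamic pressure q = 0.5 × 1.112 × 52.1² = 1509 Pa.
CL = 2W/(ρv²S) = 2×8986/(1.112×52.1²×14.6) = 0.4078.
CD = 0.0337 + 0.05 × 0.4078² = 0.04202.
D = q·S·CD = 1509 × 14.6 × 0.04202 = 925.8 N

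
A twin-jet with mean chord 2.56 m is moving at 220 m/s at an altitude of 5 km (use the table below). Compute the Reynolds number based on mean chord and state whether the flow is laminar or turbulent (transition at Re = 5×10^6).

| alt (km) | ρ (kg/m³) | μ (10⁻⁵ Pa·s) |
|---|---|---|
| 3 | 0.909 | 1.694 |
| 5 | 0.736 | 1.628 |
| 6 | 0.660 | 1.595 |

Re = 2.55×10^7 (turbulent)

At 5 km, from the table: ρ = 0.736 kg/m³, μ = 1.628×10⁻⁵ Pa·s.
Re = ρ·v·c/μ = 0.736 × 220 × 2.56 / (1.628×10⁻⁵) = 2.55×10^7
Since 2.55×10^7 > 5×10^6, the flow is turbulent.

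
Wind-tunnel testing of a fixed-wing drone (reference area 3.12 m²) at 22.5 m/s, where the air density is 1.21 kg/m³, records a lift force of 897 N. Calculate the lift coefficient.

CL = 0.939

From L = ½ρv²S·CL, rearranging gives CL = 2L/(ρv²S).
CL = 2 × 897 / (1.21 × 22.5² × 3.12) = 0.939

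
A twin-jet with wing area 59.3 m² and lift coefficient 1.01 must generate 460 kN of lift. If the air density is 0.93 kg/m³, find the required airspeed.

L = ½ρv²S·CL ⇒ v = √(2L/(ρ·S·CL))
v = √(2 × 4.6×10^5 / (0.93 × 59.3 × 1.01)) = √16520 = 129 m/s

v = 129 m/s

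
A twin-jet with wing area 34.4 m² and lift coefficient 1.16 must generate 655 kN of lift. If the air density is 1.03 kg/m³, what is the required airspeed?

L = ½ρv²S·CL ⇒ v = √(2L/(ρ·S·CL))
v = √(2 × 6.55×10^5 / (1.03 × 34.4 × 1.16)) = √31870 = 179 m/s

v = 179 m/s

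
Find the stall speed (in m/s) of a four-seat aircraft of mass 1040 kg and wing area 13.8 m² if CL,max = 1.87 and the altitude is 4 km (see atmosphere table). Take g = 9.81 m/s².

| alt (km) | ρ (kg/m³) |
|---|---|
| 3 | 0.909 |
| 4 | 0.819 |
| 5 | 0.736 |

V_stall = 31.1 m/s

At 4 km, from the table: ρ = 0.819 kg/m³.
Stall occurs when L = W at CL,max. W = mg = 1040 × 9.81 = 10200 N.
From L = ½ρV²S·CL,max = W: V_stall = √(2W/(ρSCL,max)) = √(2·10200/(0.819·13.8·1.87))
V_stall = √965.4 = 31.1 m/s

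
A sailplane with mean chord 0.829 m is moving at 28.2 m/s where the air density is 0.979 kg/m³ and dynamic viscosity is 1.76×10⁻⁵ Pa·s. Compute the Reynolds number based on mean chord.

Re = ρ·v·c/μ = 0.979 × 28.2 × 0.829 / (1.76×10⁻⁵) = 1.3×10^6

Re = 1.3×10^6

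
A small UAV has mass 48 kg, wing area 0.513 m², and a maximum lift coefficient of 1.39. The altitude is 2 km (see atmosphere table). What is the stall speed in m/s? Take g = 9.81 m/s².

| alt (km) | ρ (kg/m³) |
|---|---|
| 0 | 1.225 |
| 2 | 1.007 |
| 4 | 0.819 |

V_stall = 36.2 m/s

At 2 km, from the table: ρ = 1.007 kg/m³.
Weight W = mg = 48 × 9.81 = 470.9 N.
V_stall = √(2W/(ρ·S·CL,max)) = √(2 × 470.9 / (1.007 × 0.513 × 1.39))
V_stall = √1312 = 36.2 m/s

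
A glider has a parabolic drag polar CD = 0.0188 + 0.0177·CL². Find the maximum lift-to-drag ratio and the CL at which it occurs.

For CD = CD0 + K·CL², (L/D)max occurs at CL* = √(CD0/K) and equals 1/(2√(K·CD0)).
(L/D)max = 1/(2√(0.0177 × 0.0188)) = 1/(2 × 0.01824) = 27.4
CL* = √(0.0188/0.0177) = 1.03

(L/D)max = 27.4, at CL = 1.03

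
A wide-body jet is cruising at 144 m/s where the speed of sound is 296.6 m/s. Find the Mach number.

M = 0.486

M = v/a = 144 / 296.6 = 0.486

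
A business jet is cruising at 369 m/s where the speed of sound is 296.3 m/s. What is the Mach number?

M = v/a = 369 / 296.3 = 1.25

M = 1.25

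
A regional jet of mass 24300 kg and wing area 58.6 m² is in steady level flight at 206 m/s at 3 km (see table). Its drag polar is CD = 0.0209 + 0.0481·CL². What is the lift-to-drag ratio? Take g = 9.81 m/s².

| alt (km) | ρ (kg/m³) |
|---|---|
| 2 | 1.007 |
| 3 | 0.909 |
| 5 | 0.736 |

L/D = 9.15

At 3 km, from the table: ρ = 0.909 kg/m³.
Weight W = mg = 24300 × 9.81 = 2.3838×10^5 N; in level flight L = W.
Dynamic pressure q = 0.5 × 0.909 × 206² = 19290 Pa.
CL = W/(q·S) = 2.3838×10^5 / (19290 × 58.6) = 0.2109.
CD = 0.0209 + 0.0481 × 0.2109² = 0.02304.
L/D = CL/CD = 0.2109 / 0.02304 = 9.15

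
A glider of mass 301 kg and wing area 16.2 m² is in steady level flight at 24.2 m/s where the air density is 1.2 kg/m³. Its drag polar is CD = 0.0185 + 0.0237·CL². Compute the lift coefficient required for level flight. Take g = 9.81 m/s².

In steady level flight, lift balances weight: W = mg = 301 × 9.81 = 2952.8 N.
Dynamic pressure q = 0.5 × 1.2 × 24.2² = 351.4 Pa.
Required CL = L/(qS) = 2952.8/(351.4·16.2) = 0.5187.

CL = 0.519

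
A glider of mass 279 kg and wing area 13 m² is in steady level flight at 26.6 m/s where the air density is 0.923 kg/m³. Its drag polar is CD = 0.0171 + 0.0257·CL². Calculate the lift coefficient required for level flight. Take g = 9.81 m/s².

CL = 0.645

Level flight ⇒ L = W = m·g = 279 × 9.81 = 2737 N.
Dynamic pressure q = 0.5 × 0.923 × 26.6² = 326.5 Pa.
CL = W/(q·S) = 2737 / (326.5 × 13) = 0.6448.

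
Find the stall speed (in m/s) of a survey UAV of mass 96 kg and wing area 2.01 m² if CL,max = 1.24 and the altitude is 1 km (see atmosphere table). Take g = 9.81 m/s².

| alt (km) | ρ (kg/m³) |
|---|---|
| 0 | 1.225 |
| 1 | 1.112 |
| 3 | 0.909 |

At 1 km, from the table: ρ = 1.112 kg/m³.
At stall, lift equals weight: L = W = m·g = 96 × 9.81 = 941.8 N.
From L = ½ρV²S·CL,max = W: V_stall = √(2W/(ρSCL,max)) = √(2·941.8/(1.112·2.01·1.24))
V_stall = √679.6 = 26.1 m/s

V_stall = 26.1 m/s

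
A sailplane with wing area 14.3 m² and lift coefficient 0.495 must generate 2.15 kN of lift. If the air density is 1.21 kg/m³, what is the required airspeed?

v = 22.4 m/s

L = ½ρv²S·CL ⇒ v = √(2L/(ρ·S·CL))
v = √(2 × 2150 / (1.21 × 14.3 × 0.495)) = √502 = 22.4 m/s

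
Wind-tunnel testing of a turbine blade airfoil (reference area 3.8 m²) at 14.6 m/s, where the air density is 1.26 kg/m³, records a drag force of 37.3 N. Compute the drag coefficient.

CD = 0.0731

From D = ½ρv²S·CD, rearranging gives CD = 2D/(ρv²S).
CD = 2 × 37.3 / (1.26 × 14.6² × 3.8) = 0.0731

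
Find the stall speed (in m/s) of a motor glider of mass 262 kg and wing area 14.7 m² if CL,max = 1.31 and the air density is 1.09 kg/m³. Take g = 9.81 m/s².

V_stall = 15.6 m/s

Stall occurs when L = W at CL,max. W = mg = 262 × 9.81 = 2570 N.
V_stall = √(2W/(ρ·S·CL,max)) = √(2 × 2570 / (1.09 × 14.7 × 1.31))
V_stall = √244.9 = 15.6 m/s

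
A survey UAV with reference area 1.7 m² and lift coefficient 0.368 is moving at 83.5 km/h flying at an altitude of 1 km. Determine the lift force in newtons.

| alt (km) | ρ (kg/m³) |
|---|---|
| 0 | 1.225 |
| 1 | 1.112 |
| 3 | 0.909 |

At 1 km, from the table: ρ = 1.112 kg/m³.
Convert speed: v = 83.5 km/h ÷ 3.6 = 23.19 m/s.
Dynamic pressure q = ½ρv² = ½ × 1.112 × 23.19² = 299.1 Pa.
L = q·S·CL = 299.1 × 1.7 × 0.368 = 187 N

L = 187 N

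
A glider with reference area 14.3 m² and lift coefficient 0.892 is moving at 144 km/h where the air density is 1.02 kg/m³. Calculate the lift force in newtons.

Convert speed: v = 144 km/h ÷ 3.6 = 40 m/s.
L = ½ρv²S·CL = ½ × 1.02 × 40² × 14.3 × 0.892 = 10400 N ≈ 10.4 kN

L = 10400 N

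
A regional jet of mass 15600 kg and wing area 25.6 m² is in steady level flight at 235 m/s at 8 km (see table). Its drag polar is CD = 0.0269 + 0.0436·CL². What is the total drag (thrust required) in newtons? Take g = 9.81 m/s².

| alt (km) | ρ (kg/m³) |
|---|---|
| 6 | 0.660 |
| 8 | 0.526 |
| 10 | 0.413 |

D = 12700 N

At 8 km, from the table: ρ = 0.526 kg/m³.
Weight W = mg = 15600 × 9.81 = 1.5304×10^5 N; in level flight L = W.
q = ½ρv² = ½ × 0.526 × 235² = 14520 Pa.
Required CL = L/(qS) = 1.5304×10^5/(14520·25.6) = 0.4116.
CD = 0.0269 + 0.0436 × 0.4116² = 0.03429.
D = q·S·CD = 14520 × 25.6 × 0.03429 = 12750 N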